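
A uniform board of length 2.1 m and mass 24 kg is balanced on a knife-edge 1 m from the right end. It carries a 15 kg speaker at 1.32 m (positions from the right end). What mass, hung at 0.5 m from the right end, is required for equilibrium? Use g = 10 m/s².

m ≈ 12 kg

Sum moments about the knife-edge (at 1 m from the right end) (the support reaction has zero arm there).
Beam weight: 24 × 10 = 240 N down at 1.05 m → arm 0.05 m, τ = 240 × 0.05 = 12 N·m counterclockwise.
Speaker: 15 × 10 = 150 N down at 1.32 m → arm 0.32 m, τ = 150 × 0.32 = 48 N·m counterclockwise.
Net moment of known loads = 60 N·m counterclockwise.
An unknown mass m at 0.5 m has arm 0.5 m; its moment is m·g·0.5 clockwise.
Balancing moments: m × 10 × 0.5 = 60, giving m = 60 / (10 × 0.5) = 12 kg.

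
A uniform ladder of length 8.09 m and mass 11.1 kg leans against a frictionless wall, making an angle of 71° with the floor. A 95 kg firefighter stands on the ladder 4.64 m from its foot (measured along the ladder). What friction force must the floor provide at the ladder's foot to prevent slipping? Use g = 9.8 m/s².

About the foot of the ladder:
Ladder weight 11.1×9.8 = 108.8 N acts at 4.045 m along the ladder; its horizontal arm is 4.045·cos71° = 1.317 m → τ = 143.3 N·m clockwise.
Firefighter: 95×9.8 = 931 N at 4.64 m → arm 1.511 m → τ = 1407 N·m clockwise.
Wall normal N acts horizontally at the top; its moment arm is the height L sinθ = 8.09·sin71° = 7.649 m, counterclockwise.
Στ = 0 ⇒ N × 7.649 = 1550 ⇒ N = 203 N.
ΣFx = 0: friction at the foot balances the wall's push, so f = N_wall = 203 N.

f ≈ 203 N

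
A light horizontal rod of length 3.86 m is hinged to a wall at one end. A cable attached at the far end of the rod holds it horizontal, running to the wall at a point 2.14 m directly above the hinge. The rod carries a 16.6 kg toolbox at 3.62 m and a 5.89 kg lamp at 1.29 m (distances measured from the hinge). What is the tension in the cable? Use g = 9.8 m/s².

Choose the hinge as the axis so the unknown hinge reaction has zero arm there.
Toolbox: 16.6 × 9.8 = 162.7 N down at 3.62 m → arm 3.62 m, τ = 162.7 × 3.62 = 589 N·m clockwise.
Lamp: 5.89 × 9.8 = 57.72 N down at 1.29 m → arm 1.29 m, τ = 57.72 × 1.29 = 74.46 N·m clockwise.
Total clockwise load moment = 663.5 N·m.
The cable tension T acts at 3.86 m; only its component perpendicular to the rod, T sinθ, produces torque. sinθ = h/√(h²+d²) = 2.14/√(2.14²+3.86²) = 0.4849.
Balancing moments: T × 3.86 × 0.4849 = 663.5, giving T = 663.5 / 1.872 = 354 N.

T ≈ 354 N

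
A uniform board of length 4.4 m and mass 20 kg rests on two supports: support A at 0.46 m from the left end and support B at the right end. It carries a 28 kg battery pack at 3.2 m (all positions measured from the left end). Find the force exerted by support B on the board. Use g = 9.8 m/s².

Choose support A as the axis so its reaction then has zero moment arm.
Beam weight: 20 × 9.8 = 196 N down at 2.2 m → arm 1.74 m, τ = 196 × 1.74 = 341 N·m clockwise.
Battery pack: 28 × 9.8 = 274.4 N down at 3.2 m → arm 2.74 m, τ = 274.4 × 2.74 = 751.9 N·m clockwise.
Net load moment about support A = 1093 N·m clockwise.
Reaction R at support B is upward at 4.4 m, arm 3.94 m → moment R × 3.94 counterclockwise.
For rotational equilibrium, R × 3.94 = 1093, so R = 277 N.

R_B ≈ 277 N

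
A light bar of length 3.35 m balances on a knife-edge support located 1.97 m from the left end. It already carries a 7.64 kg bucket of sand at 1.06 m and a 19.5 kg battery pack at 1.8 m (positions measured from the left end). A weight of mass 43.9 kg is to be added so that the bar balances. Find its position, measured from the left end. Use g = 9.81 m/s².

x ≈ 2.2 m from the left end

About the knife-edge support (at 1.97 m from the left end):
Bucket of sand: 7.64 × 9.81 = 74.95 N down at 1.06 m → arm 0.91 m, τ = 74.95 × 0.91 = 68.2 N·m counterclockwise.
Battery pack: 19.5 × 9.81 = 191.3 N down at 1.8 m → arm 0.17 m, τ = 191.3 × 0.17 = 32.52 N·m counterclockwise.
Net moment of existing loads = 100.7 N·m counterclockwise.
The weight weighs 43.9 × 9.81 = 430.7 N and must supply an equal clockwise moment, so its lever arm about the knife-edge support is 100.7 / 430.7 = 0.234 m.
That puts it at 1.97 + 0.234 = 2.2 m from the left end.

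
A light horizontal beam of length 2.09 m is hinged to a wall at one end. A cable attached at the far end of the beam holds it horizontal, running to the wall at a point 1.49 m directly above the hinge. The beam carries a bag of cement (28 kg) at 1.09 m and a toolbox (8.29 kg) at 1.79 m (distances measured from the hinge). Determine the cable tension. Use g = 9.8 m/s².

Take moments about the hinge.
Bag of cement: 28 × 9.8 = 274.4 N down at 1.09 m → arm 1.09 m, τ = 274.4 × 1.09 = 299.1 N·m clockwise.
Toolbox: 8.29 × 9.8 = 81.24 N down at 1.79 m → arm 1.79 m, τ = 81.24 × 1.79 = 145.4 N·m clockwise.
Total clockwise load moment = 444.5 N·m.
The cable tension T acts at 2.09 m; only its component perpendicular to the beam, T sinθ, produces torque. sinθ = h/√(h²+d²) = 1.49/√(1.49²+2.09²) = 0.5805.
For rotational equilibrium, T × 2.09 × 0.5805 = 444.5, so T = 444.5 / 1.213 = 366 N.

T ≈ 366 N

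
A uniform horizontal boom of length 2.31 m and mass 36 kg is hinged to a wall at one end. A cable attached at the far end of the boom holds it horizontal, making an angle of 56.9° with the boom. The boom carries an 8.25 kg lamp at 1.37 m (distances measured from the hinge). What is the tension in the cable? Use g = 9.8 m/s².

T ≈ 268 N

About the hinge:
Beam weight: 36 × 9.8 = 352.8 N down at 1.155 m → arm 1.155 m, τ = 352.8 × 1.155 = 407.5 N·m clockwise.
Lamp: 8.25 × 9.8 = 80.85 N down at 1.37 m → arm 1.37 m, τ = 80.85 × 1.37 = 110.8 N·m clockwise.
Total clockwise load moment = 518.3 N·m.
The cable tension T acts at 2.31 m; only its component perpendicular to the boom, T sinθ, produces torque. sin 56.9° = 0.8377.
Setting net torque to zero: T × 2.31 × 0.8377 = 518.3 → T = 518.3 / 1.935 = 268 N.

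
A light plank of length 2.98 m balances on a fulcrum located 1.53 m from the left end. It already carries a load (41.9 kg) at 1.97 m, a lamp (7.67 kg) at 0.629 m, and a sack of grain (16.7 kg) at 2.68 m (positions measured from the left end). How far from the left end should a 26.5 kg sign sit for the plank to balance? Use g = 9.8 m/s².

About the fulcrum (at 1.53 m from the left end):
Load: 41.9 × 9.8 = 410.6 N down at 1.97 m → arm 0.44 m, τ = 410.6 × 0.44 = 180.7 N·m clockwise.
Lamp: 7.67 × 9.8 = 75.17 N down at 0.629 m → arm 0.901 m, τ = 75.17 × 0.901 = 67.73 N·m counterclockwise.
Sack of grain: 16.7 × 9.8 = 163.7 N down at 2.68 m → arm 1.15 m, τ = 163.7 × 1.15 = 188.3 N·m clockwise.
Net moment of existing loads = 301.3 N·m clockwise.
The sign weighs 26.5 × 9.8 = 259.7 N and must supply an equal counterclockwise moment, so its lever arm about the fulcrum is 301.3 / 259.7 = 1.16 m.
That puts it at 1.53 − 1.16 = 0.37 m from the left end.

x ≈ 0.37 m from the left end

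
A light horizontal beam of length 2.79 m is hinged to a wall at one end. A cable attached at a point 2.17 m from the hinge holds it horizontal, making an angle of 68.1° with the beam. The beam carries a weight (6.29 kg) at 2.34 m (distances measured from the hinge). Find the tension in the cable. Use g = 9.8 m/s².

T ≈ 71.6 N

Sum moments about the hinge (the unknown hinge reaction has zero arm there).
Weight: 6.29 × 9.8 = 61.64 N down at 2.34 m → arm 2.34 m, τ = 61.64 × 2.34 = 144.2 N·m clockwise.
Total clockwise load moment = 144.2 N·m.
The cable tension T acts at 2.17 m; only its component perpendicular to the beam, T sinθ, produces torque. sin 68.1° = 0.9278.
Setting net torque to zero: T × 2.17 × 0.9278 = 144.2 → T = 144.2 / 2.013 = 71.6 N.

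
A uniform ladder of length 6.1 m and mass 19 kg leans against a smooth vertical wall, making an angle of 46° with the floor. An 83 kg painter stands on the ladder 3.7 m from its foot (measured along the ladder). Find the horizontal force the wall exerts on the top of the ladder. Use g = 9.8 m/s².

Take moments about the foot of the ladder.
Ladder weight 19×9.8 = 186.2 N acts at 3.05 m along the ladder; its horizontal arm is 3.05·cos46° = 2.119 m → τ = 394.6 N·m clockwise.
Painter: 83×9.8 = 813.4 N at 3.7 m → arm 2.57 m → τ = 2090 N·m clockwise.
Wall normal N acts horizontally at the top; its moment arm is the height L sinθ = 6.1·sin46° = 4.388 m, counterclockwise.
For rotational equilibrium, N × 4.388 = 2485, so N = 566 N.

N_wall ≈ 566 N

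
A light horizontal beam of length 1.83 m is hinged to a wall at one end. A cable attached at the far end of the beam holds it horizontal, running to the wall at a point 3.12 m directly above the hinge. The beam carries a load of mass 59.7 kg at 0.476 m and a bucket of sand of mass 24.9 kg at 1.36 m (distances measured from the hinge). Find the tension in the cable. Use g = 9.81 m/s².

T ≈ 387 N

Take moments about the hinge.
Load: 59.7 × 9.81 = 585.7 N down at 0.476 m → arm 0.476 m, τ = 585.7 × 0.476 = 278.8 N·m clockwise.
Bucket of sand: 24.9 × 9.81 = 244.3 N down at 1.36 m → arm 1.36 m, τ = 244.3 × 1.36 = 332.2 N·m clockwise.
Total clockwise load moment = 611 N·m.
The cable tension T acts at 1.83 m; only its component perpendicular to the beam, T sinθ, produces torque. sinθ = h/√(h²+d²) = 3.12/√(3.12²+1.83²) = 0.8626.
Στ = 0 ⇒ T × 1.83 × 0.8626 = 611 ⇒ T = 611 / 1.579 = 387 N.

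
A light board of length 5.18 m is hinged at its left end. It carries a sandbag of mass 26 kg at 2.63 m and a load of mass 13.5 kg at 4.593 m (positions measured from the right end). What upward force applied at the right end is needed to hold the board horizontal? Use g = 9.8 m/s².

F ≈ 140 N

Sum moments about the left end (the unknown pivot reaction has zero arm there).
Sandbag: 26 × 9.8 = 254.8 N down at 2.63 m → arm 2.55 m, τ = 254.8 × 2.55 = 649.7 N·m clockwise.
Load: 13.5 × 9.8 = 132.3 N down at 4.593 m → arm 0.587 m, τ = 132.3 × 0.587 = 77.66 N·m clockwise.
Net moment of the loads = 727.4 N·m clockwise.
The upward force F acts at the right end, arm 5.18 m, giving F × 5.18 counterclockwise.
Balancing moments: F × 5.18 = 727.4, giving F = 727.4 / 5.18 = 140 N.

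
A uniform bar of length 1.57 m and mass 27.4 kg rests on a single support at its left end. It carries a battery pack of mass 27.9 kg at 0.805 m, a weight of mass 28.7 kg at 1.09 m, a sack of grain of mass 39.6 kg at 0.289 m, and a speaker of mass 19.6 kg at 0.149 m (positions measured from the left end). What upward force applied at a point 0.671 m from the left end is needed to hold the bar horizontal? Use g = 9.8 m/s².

Taking torques about the left end:
Beam weight: 27.4 × 9.8 = 268.5 N down at 0.785 m → arm 0.785 m, τ = 268.5 × 0.785 = 210.8 N·m clockwise.
Battery pack: 27.9 × 9.8 = 273.4 N down at 0.805 m → arm 0.805 m, τ = 273.4 × 0.805 = 220.1 N·m clockwise.
Weight: 28.7 × 9.8 = 281.3 N down at 1.09 m → arm 1.09 m, τ = 281.3 × 1.09 = 306.6 N·m clockwise.
Sack of grain: 39.6 × 9.8 = 388.1 N down at 0.289 m → arm 0.289 m, τ = 388.1 × 0.289 = 112.2 N·m clockwise.
Speaker: 19.6 × 9.8 = 192.1 N down at 0.149 m → arm 0.149 m, τ = 192.1 × 0.149 = 28.62 N·m clockwise.
Net moment of the loads = 878.3 N·m clockwise.
The upward force F acts at a point 0.671 m from the left end, arm 0.671 m, giving F × 0.671 counterclockwise.
Balancing moments: F × 0.671 = 878.3, giving F = 878.3 / 0.671 = 1310 N.

F ≈ 1310 N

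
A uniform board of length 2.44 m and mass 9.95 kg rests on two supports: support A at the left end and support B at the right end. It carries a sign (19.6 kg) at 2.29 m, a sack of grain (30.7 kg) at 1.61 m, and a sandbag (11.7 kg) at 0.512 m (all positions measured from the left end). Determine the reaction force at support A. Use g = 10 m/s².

Choose support B as the axis so its reaction then has zero moment arm.
Beam weight: 9.95 × 10 = 99.5 N down at 1.22 m → arm 1.22 m, τ = 99.5 × 1.22 = 121.4 N·m counterclockwise.
Sign: 19.6 × 10 = 196 N down at 2.29 m → arm 0.15 m, τ = 196 × 0.15 = 29.4 N·m counterclockwise.
Sack of grain: 30.7 × 10 = 307 N down at 1.61 m → arm 0.83 m, τ = 307 × 0.83 = 254.8 N·m counterclockwise.
Sandbag: 11.7 × 10 = 117 N down at 0.512 m → arm 1.928 m, τ = 117 × 1.928 = 225.6 N·m counterclockwise.
Net load moment about support B = 631.2 N·m counterclockwise.
Reaction R at support A is upward at 0 m, arm 2.44 m → moment R × 2.44 clockwise.
Balancing moments: R × 2.44 = 631.2, giving R = 259 N.

R_A ≈ 259 N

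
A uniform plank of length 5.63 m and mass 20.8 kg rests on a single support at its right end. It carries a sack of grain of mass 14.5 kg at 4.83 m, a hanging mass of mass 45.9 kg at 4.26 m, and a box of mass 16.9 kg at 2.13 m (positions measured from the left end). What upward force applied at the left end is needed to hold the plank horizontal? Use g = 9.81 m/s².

Take moments about the right end.
Beam weight: 20.8 × 9.81 = 204 N down at 2.815 m → arm 2.815 m, τ = 204 × 2.815 = 574.3 N·m counterclockwise.
Sack of grain: 14.5 × 9.81 = 142.2 N down at 4.83 m → arm 0.8 m, τ = 142.2 × 0.8 = 113.8 N·m counterclockwise.
Hanging mass: 45.9 × 9.81 = 450.3 N down at 4.26 m → arm 1.37 m, τ = 450.3 × 1.37 = 616.9 N·m counterclockwise.
Box: 16.9 × 9.81 = 165.8 N down at 2.13 m → arm 3.5 m, τ = 165.8 × 3.5 = 580.3 N·m counterclockwise.
Net moment of the loads = 1885 N·m counterclockwise.
The upward force F acts at the left end, arm 5.63 m, giving F × 5.63 clockwise.
Setting net torque to zero: F × 5.63 = 1885 → F = 1885 / 5.63 = 335 N.

F ≈ 335 N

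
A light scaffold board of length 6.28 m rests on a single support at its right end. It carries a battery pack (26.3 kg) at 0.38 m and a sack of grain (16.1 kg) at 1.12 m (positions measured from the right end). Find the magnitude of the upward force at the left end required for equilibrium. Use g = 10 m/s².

Take moments about the right end.
Battery pack: 26.3 × 10 = 263 N down at 0.38 m → arm 0.38 m, τ = 263 × 0.38 = 99.94 N·m counterclockwise.
Sack of grain: 16.1 × 10 = 161 N down at 1.12 m → arm 1.12 m, τ = 161 × 1.12 = 180.3 N·m counterclockwise.
Net moment of the loads = 280.2 N·m counterclockwise.
The upward force F acts at the left end, arm 6.28 m, giving F × 6.28 clockwise.
Balancing moments: F × 6.28 = 280.2, giving F = 280.2 / 6.28 = 44.6 N.

F ≈ 44.6 N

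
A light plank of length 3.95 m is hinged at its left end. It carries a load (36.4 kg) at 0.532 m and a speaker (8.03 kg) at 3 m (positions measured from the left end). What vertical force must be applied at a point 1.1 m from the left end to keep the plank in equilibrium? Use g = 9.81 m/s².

Take moments about the left end.
Load: 36.4 × 9.81 = 357.1 N down at 0.532 m → arm 0.532 m, τ = 357.1 × 0.532 = 190 N·m clockwise.
Speaker: 8.03 × 9.81 = 78.77 N down at 3 m → arm 3 m, τ = 78.77 × 3 = 236.3 N·m clockwise.
Net moment of the loads = 426.3 N·m clockwise.
The upward force F acts at a point 1.1 m from the left end, arm 1.1 m, giving F × 1.1 counterclockwise.
Balancing moments: F × 1.1 = 426.3, giving F = 426.3 / 1.1 = 388 N.

F ≈ 388 N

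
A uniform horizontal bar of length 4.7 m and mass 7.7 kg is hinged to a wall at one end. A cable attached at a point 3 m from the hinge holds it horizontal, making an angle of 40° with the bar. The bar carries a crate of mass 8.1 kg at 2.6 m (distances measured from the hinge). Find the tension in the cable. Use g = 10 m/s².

T ≈ 203 N

Taking torques about the hinge:
Beam weight: 7.7 × 10 = 77 N down at 2.35 m → arm 2.35 m, τ = 77 × 2.35 = 181 N·m clockwise.
Crate: 8.1 × 10 = 81 N down at 2.6 m → arm 2.6 m, τ = 81 × 2.6 = 210.6 N·m clockwise.
Total clockwise load moment = 391.6 N·m.
The cable tension T acts at 3 m; only its component perpendicular to the bar, T sinθ, produces torque. sin 40° = 0.6428.
Balancing moments: T × 3 × 0.6428 = 391.6, giving T = 391.6 / 1.928 = 203 N.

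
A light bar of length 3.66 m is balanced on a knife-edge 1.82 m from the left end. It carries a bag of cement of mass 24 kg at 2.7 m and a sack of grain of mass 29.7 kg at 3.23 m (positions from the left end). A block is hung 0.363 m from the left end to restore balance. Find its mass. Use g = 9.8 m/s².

Taking torques about the knife-edge (at 1.82 m from the left end):
Bag of cement: 24 × 9.8 = 235.2 N down at 2.7 m → arm 0.88 m, τ = 235.2 × 0.88 = 207 N·m clockwise.
Sack of grain: 29.7 × 9.8 = 291.1 N down at 3.23 m → arm 1.41 m, τ = 291.1 × 1.41 = 410.5 N·m clockwise.
Net moment of known loads = 617.5 N·m clockwise.
An unknown mass m at 0.363 m has arm 1.457 m; its moment is m·g·1.457 counterclockwise.
Setting net torque to zero: m × 9.8 × 1.457 = 617.5 → m = 617.5 / (9.8 × 1.457) = 43.2 kg.

m ≈ 43.2 kg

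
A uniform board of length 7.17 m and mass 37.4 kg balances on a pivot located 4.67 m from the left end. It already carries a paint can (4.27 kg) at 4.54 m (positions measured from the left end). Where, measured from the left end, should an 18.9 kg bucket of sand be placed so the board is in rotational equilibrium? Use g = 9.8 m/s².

About the pivot (at 4.67 m from the left end):
Beam weight: 37.4 × 9.8 = 366.5 N down at 3.585 m → arm 1.085 m, τ = 366.5 × 1.085 = 397.7 N·m counterclockwise.
Paint can: 4.27 × 9.8 = 41.85 N down at 4.54 m → arm 0.13 m, τ = 41.85 × 0.13 = 5.441 N·m counterclockwise.
Net moment of existing loads = 403.1 N·m counterclockwise.
The bucket of sand weighs 18.9 × 9.8 = 185.2 N and must supply an equal clockwise moment, so its lever arm about the pivot is 403.1 / 185.2 = 2.18 m.
That puts it at 4.67 + 2.18 = 6.85 m from the left end.

x ≈ 6.85 m from the left end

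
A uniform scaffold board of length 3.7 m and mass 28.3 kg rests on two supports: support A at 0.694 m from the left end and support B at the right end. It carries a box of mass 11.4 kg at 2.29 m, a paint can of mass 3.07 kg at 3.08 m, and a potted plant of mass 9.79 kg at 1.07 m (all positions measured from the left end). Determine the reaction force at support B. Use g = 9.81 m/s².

Taking torques about support A:
Beam weight: 28.3 × 9.81 = 277.6 N down at 1.85 m → arm 1.156 m, τ = 277.6 × 1.156 = 320.9 N·m clockwise.
Box: 11.4 × 9.81 = 111.8 N down at 2.29 m → arm 1.596 m, τ = 111.8 × 1.596 = 178.4 N·m clockwise.
Paint can: 3.07 × 9.81 = 30.12 N down at 3.08 m → arm 2.386 m, τ = 30.12 × 2.386 = 71.87 N·m clockwise.
Potted plant: 9.79 × 9.81 = 96.04 N down at 1.07 m → arm 0.376 m, τ = 96.04 × 0.376 = 36.11 N·m clockwise.
Net load moment about support A = 607.3 N·m clockwise.
Reaction R at support B is upward at 3.7 m, arm 3.006 m → moment R × 3.006 counterclockwise.
Setting net torque to zero: R × 3.006 = 607.3 → R = 202 N.

R_B ≈ 202 N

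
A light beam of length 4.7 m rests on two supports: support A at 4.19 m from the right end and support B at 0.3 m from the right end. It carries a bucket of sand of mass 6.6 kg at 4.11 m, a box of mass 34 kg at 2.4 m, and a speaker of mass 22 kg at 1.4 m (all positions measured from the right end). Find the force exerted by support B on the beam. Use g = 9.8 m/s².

Take moments about support A.
Bucket of sand: 6.6 × 9.8 = 64.68 N down at 4.11 m → arm 0.08 m, τ = 64.68 × 0.08 = 5.174 N·m clockwise.
Box: 34 × 9.8 = 333.2 N down at 2.4 m → arm 1.79 m, τ = 333.2 × 1.79 = 596.4 N·m clockwise.
Speaker: 22 × 9.8 = 215.6 N down at 1.4 m → arm 2.79 m, τ = 215.6 × 2.79 = 601.5 N·m clockwise.
Net load moment about support A = 1203 N·m clockwise.
Reaction R at support B is upward at 0.3 m, arm 3.89 m → moment R × 3.89 counterclockwise.
Setting net torque to zero: R × 3.89 = 1203 → R = 309 N.

R_B ≈ 309 N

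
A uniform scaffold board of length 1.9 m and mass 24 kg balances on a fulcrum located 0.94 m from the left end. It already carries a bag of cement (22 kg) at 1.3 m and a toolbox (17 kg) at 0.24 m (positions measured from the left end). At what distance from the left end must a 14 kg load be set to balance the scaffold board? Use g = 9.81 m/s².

About the fulcrum (at 0.94 m from the left end):
Beam weight: 24 × 9.81 = 235.4 N down at 0.95 m → arm 0.01 m, τ = 235.4 × 0.01 = 2.354 N·m clockwise.
Bag of cement: 22 × 9.81 = 215.8 N down at 1.3 m → arm 0.36 m, τ = 215.8 × 0.36 = 77.69 N·m clockwise.
Toolbox: 17 × 9.81 = 166.8 N down at 0.24 m → arm 0.7 m, τ = 166.8 × 0.7 = 116.8 N·m counterclockwise.
Net moment of existing loads = 36.76 N·m counterclockwise.
The load weighs 14 × 9.81 = 137.3 N and must supply an equal clockwise moment, so its lever arm about the fulcrum is 36.76 / 137.3 = 0.268 m.
That puts it at 0.94 + 0.268 = 1.21 m from the left end.

x ≈ 1.21 m from the left end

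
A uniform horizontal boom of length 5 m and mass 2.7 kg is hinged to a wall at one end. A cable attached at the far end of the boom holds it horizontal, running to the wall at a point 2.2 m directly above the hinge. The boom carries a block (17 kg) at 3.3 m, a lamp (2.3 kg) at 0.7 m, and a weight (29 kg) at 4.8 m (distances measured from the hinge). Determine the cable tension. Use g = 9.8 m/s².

T ≈ 991 N

Sum moments about the hinge (the unknown hinge reaction has zero arm there).
Beam weight: 2.7 × 9.8 = 26.46 N down at 2.5 m → arm 2.5 m, τ = 26.46 × 2.5 = 66.15 N·m clockwise.
Block: 17 × 9.8 = 166.6 N down at 3.3 m → arm 3.3 m, τ = 166.6 × 3.3 = 549.8 N·m clockwise.
Lamp: 2.3 × 9.8 = 22.54 N down at 0.7 m → arm 0.7 m, τ = 22.54 × 0.7 = 15.78 N·m clockwise.
Weight: 29 × 9.8 = 284.2 N down at 4.8 m → arm 4.8 m, τ = 284.2 × 4.8 = 1364 N·m clockwise.
Total clockwise load moment = 1996 N·m.
The cable tension T acts at 5 m; only its component perpendicular to the boom, T sinθ, produces torque. sinθ = h/√(h²+d²) = 2.2/√(2.2²+5²) = 0.4027.
Στ = 0 ⇒ T × 5 × 0.4027 = 1996 ⇒ T = 1996 / 2.014 = 991 N.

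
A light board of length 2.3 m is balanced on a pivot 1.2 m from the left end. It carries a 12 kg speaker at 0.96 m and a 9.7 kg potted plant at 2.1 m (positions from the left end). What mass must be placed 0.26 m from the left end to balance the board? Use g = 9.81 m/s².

About the pivot (at 1.2 m from the left end):
Speaker: 12 × 9.81 = 117.7 N down at 0.96 m → arm 0.24 m, τ = 117.7 × 0.24 = 28.25 N·m counterclockwise.
Potted plant: 9.7 × 9.81 = 95.16 N down at 2.1 m → arm 0.9 m, τ = 95.16 × 0.9 = 85.64 N·m clockwise.
Net moment of known loads = 57.39 N·m clockwise.
An unknown mass m at 0.26 m has arm 0.94 m; its moment is m·g·0.94 counterclockwise.
Setting net torque to zero: m × 9.81 × 0.94 = 57.39 → m = 57.39 / (9.81 × 0.94) = 6.22 kg.

m ≈ 6.22 kg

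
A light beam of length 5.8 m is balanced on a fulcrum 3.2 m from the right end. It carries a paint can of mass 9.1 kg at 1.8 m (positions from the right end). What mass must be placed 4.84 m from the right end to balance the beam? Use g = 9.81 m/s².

m ≈ 7.77 kg

Choose the fulcrum (at 3.2 m from the right end) as the axis so the support reaction has zero arm there.
Paint can: 9.1 × 9.81 = 89.27 N down at 1.8 m → arm 1.4 m, τ = 89.27 × 1.4 = 125 N·m clockwise.
Net moment of known loads = 125 N·m clockwise.
An unknown mass m at 4.84 m has arm 1.64 m; its moment is m·g·1.64 counterclockwise.
Balancing moments: m × 9.81 × 1.64 = 125, giving m = 125 / (9.81 × 1.64) = 7.77 kg.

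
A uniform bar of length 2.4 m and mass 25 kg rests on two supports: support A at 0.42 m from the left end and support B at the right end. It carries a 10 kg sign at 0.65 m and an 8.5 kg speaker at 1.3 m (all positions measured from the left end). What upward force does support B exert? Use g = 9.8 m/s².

R_B ≈ 145 N

Choose support A as the axis so its reaction then has zero moment arm.
Beam weight: 25 × 9.8 = 245 N down at 1.2 m → arm 0.78 m, τ = 245 × 0.78 = 191.1 N·m clockwise.
Sign: 10 × 9.8 = 98 N down at 0.65 m → arm 0.23 m, τ = 98 × 0.23 = 22.54 N·m clockwise.
Speaker: 8.5 × 9.8 = 83.3 N down at 1.3 m → arm 0.88 m, τ = 83.3 × 0.88 = 73.3 N·m clockwise.
Net load moment about support A = 286.9 N·m clockwise.
Reaction R at support B is upward at 2.4 m, arm 1.98 m → moment R × 1.98 counterclockwise.
For rotational equilibrium, R × 1.98 = 286.9, so R = 145 N.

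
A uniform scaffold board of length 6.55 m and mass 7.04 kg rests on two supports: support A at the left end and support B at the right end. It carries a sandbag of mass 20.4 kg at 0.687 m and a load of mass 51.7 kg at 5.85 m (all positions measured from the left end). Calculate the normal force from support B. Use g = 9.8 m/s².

Taking torques about support A:
Beam weight: 7.04 × 9.8 = 68.99 N down at 3.275 m → arm 3.275 m, τ = 68.99 × 3.275 = 225.9 N·m clockwise.
Sandbag: 20.4 × 9.8 = 199.9 N down at 0.687 m → arm 0.687 m, τ = 199.9 × 0.687 = 137.3 N·m clockwise.
Load: 51.7 × 9.8 = 506.7 N down at 5.85 m → arm 5.85 m, τ = 506.7 × 5.85 = 2964 N·m clockwise.
Net load moment about support A = 3327 N·m clockwise.
Reaction R at support B is upward at 6.55 m, arm 6.55 m → moment R × 6.55 counterclockwise.
Στ = 0 ⇒ R × 6.55 = 3327 ⇒ R = 508 N.

R_B ≈ 508 N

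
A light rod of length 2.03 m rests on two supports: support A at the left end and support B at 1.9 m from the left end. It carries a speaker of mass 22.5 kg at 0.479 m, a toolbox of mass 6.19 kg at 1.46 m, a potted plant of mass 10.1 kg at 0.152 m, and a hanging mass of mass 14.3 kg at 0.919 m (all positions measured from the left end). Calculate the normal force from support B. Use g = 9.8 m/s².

R_B ≈ 178 N

Taking torques about support A:
Speaker: 22.5 × 9.8 = 220.5 N down at 0.479 m → arm 0.479 m, τ = 220.5 × 0.479 = 105.6 N·m clockwise.
Toolbox: 6.19 × 9.8 = 60.66 N down at 1.46 m → arm 1.46 m, τ = 60.66 × 1.46 = 88.56 N·m clockwise.
Potted plant: 10.1 × 9.8 = 98.98 N down at 0.152 m → arm 0.152 m, τ = 98.98 × 0.152 = 15.04 N·m clockwise.
Hanging mass: 14.3 × 9.8 = 140.1 N down at 0.919 m → arm 0.919 m, τ = 140.1 × 0.919 = 128.8 N·m clockwise.
Net load moment about support A = 338 N·m clockwise.
Reaction R at support B is upward at 1.9 m, arm 1.9 m → moment R × 1.9 counterclockwise.
Balancing moments: R × 1.9 = 338, giving R = 178 N.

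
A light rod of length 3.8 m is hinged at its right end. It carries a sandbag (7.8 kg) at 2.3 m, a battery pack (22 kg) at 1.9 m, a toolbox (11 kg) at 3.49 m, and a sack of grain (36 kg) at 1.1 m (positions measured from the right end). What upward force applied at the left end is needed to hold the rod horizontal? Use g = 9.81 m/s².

F ≈ 356 N

About the right end:
Sandbag: 7.8 × 9.81 = 76.52 N down at 2.3 m → arm 2.3 m, τ = 76.52 × 2.3 = 176 N·m counterclockwise.
Battery pack: 22 × 9.81 = 215.8 N down at 1.9 m → arm 1.9 m, τ = 215.8 × 1.9 = 410 N·m counterclockwise.
Toolbox: 11 × 9.81 = 107.9 N down at 3.49 m → arm 3.49 m, τ = 107.9 × 3.49 = 376.6 N·m counterclockwise.
Sack of grain: 36 × 9.81 = 353.2 N down at 1.1 m → arm 1.1 m, τ = 353.2 × 1.1 = 388.5 N·m counterclockwise.
Net moment of the loads = 1351 N·m counterclockwise.
The upward force F acts at the left end, arm 3.8 m, giving F × 3.8 clockwise.
Στ = 0 ⇒ F × 3.8 = 1351 ⇒ F = 1351 / 3.8 = 356 N.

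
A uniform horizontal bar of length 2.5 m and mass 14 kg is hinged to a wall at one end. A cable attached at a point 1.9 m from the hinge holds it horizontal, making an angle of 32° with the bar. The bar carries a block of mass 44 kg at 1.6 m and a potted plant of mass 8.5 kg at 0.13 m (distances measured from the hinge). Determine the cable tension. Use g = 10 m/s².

T ≈ 884 N

Sum moments about the hinge (the unknown hinge reaction has zero arm there).
Beam weight: 14 × 10 = 140 N down at 1.25 m → arm 1.25 m, τ = 140 × 1.25 = 175 N·m clockwise.
Block: 44 × 10 = 440 N down at 1.6 m → arm 1.6 m, τ = 440 × 1.6 = 704 N·m clockwise.
Potted plant: 8.5 × 10 = 85 N down at 0.13 m → arm 0.13 m, τ = 85 × 0.13 = 11.05 N·m clockwise.
Total clockwise load moment = 890 N·m.
The cable tension T acts at 1.9 m; only its component perpendicular to the bar, T sinθ, produces torque. sin 32° = 0.5299.
Setting net torque to zero: T × 1.9 × 0.5299 = 890 → T = 890 / 1.007 = 884 N.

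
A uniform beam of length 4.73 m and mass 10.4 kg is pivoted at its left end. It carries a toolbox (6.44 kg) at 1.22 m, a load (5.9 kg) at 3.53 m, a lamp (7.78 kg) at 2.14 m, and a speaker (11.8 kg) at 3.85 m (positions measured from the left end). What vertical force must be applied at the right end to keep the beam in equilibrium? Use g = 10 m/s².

Sum moments about the left end (the unknown pivot reaction has zero arm there).
Beam weight: 10.4 × 10 = 104 N down at 2.365 m → arm 2.365 m, τ = 104 × 2.365 = 246 N·m clockwise.
Toolbox: 6.44 × 10 = 64.4 N down at 1.22 m → arm 1.22 m, τ = 64.4 × 1.22 = 78.57 N·m clockwise.
Load: 5.9 × 10 = 59 N down at 3.53 m → arm 3.53 m, τ = 59 × 3.53 = 208.3 N·m clockwise.
Lamp: 7.78 × 10 = 77.8 N down at 2.14 m → arm 2.14 m, τ = 77.8 × 2.14 = 166.5 N·m clockwise.
Speaker: 11.8 × 10 = 118 N down at 3.85 m → arm 3.85 m, τ = 118 × 3.85 = 454.3 N·m clockwise.
Net moment of the loads = 1154 N·m clockwise.
The upward force F acts at the right end, arm 4.73 m, giving F × 4.73 counterclockwise.
Balancing moments: F × 4.73 = 1154, giving F = 1154 / 4.73 = 244 N.

F ≈ 244 N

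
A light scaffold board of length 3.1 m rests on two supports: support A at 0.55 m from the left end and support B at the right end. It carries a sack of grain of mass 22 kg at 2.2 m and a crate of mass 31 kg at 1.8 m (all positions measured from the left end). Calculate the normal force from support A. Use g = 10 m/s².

Choose support B as the axis so its reaction then has zero moment arm.
Sack of grain: 22 × 10 = 220 N down at 2.2 m → arm 0.9 m, τ = 220 × 0.9 = 198 N·m counterclockwise.
Crate: 31 × 10 = 310 N down at 1.8 m → arm 1.3 m, τ = 310 × 1.3 = 403 N·m counterclockwise.
Net load moment about support B = 601 N·m counterclockwise.
Reaction R at support A is upward at 0.55 m, arm 2.55 m → moment R × 2.55 clockwise.
Setting net torque to zero: R × 2.55 = 601 → R = 236 N.

R_A ≈ 236 N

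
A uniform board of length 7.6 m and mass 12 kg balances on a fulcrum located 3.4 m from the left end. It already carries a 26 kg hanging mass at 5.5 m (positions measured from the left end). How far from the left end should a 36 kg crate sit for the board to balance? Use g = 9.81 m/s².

x ≈ 1.75 m from the left end

Choose the fulcrum (at 3.4 m from the left end) as the axis so the support reaction has zero arm there.
Beam weight: 12 × 9.81 = 117.7 N down at 3.8 m → arm 0.4 m, τ = 117.7 × 0.4 = 47.08 N·m clockwise.
Hanging mass: 26 × 9.81 = 255.1 N down at 5.5 m → arm 2.1 m, τ = 255.1 × 2.1 = 535.7 N·m clockwise.
Net moment of existing loads = 582.8 N·m clockwise.
The crate weighs 36 × 9.81 = 353.2 N and must supply an equal counterclockwise moment, so its lever arm about the fulcrum is 582.8 / 353.2 = 1.65 m.
That puts it at 3.4 − 1.65 = 1.75 m from the left end.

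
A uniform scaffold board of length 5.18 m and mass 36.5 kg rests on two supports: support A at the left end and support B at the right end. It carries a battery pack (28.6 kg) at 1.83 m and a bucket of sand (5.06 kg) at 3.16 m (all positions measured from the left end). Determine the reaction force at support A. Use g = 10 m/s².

R_A ≈ 387 N

Choose support B as the axis so its reaction then has zero moment arm.
Beam weight: 36.5 × 10 = 365 N down at 2.59 m → arm 2.59 m, τ = 365 × 2.59 = 945.3 N·m counterclockwise.
Battery pack: 28.6 × 10 = 286 N down at 1.83 m → arm 3.35 m, τ = 286 × 3.35 = 958.1 N·m counterclockwise.
Bucket of sand: 5.06 × 10 = 50.6 N down at 3.16 m → arm 2.02 m, τ = 50.6 × 2.02 = 102.2 N·m counterclockwise.
Net load moment about support B = 2006 N·m counterclockwise.
Reaction R at support A is upward at 0 m, arm 5.18 m → moment R × 5.18 clockwise.
Στ = 0 ⇒ R × 5.18 = 2006 ⇒ R = 387 N.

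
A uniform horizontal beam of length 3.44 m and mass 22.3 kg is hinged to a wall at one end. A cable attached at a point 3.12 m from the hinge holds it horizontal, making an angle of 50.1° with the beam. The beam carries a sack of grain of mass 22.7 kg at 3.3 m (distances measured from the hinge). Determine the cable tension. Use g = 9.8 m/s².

T ≈ 464 N

About the hinge:
Beam weight: 22.3 × 9.8 = 218.5 N down at 1.72 m → arm 1.72 m, τ = 218.5 × 1.72 = 375.8 N·m clockwise.
Sack of grain: 22.7 × 9.8 = 222.5 N down at 3.3 m → arm 3.3 m, τ = 222.5 × 3.3 = 734.2 N·m clockwise.
Total clockwise load moment = 1110 N·m.
The cable tension T acts at 3.12 m; only its component perpendicular to the beam, T sinθ, produces torque. sin 50.1° = 0.7672.
For rotational equilibrium, T × 3.12 × 0.7672 = 1110, so T = 1110 / 2.394 = 464 N.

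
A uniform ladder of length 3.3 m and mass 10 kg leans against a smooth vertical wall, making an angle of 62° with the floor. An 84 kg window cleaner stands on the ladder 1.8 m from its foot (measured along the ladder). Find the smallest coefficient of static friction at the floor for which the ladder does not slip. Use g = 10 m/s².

About the foot of the ladder:
Ladder weight 10×10 = 100 N acts at 1.65 m along the ladder; its horizontal arm is 1.65·cos62° = 0.7746 m → τ = 77.46 N·m clockwise.
Window cleaner: 84×10 = 840 N at 1.8 m → arm 0.845 m → τ = 709.8 N·m clockwise.
Wall normal N acts horizontally at the top; its moment arm is the height L sinθ = 3.3·sin62° = 2.914 m, counterclockwise.
Στ = 0 ⇒ N × 2.914 = 787.3 ⇒ N = 270.2 N.
ΣFx = 0 ⇒ f = N_wall = 270.2 N. ΣFy = 0 ⇒ N_floor = 940 N.
μ_min = f / N_floor = 270.2 / 940 = 0.287.

μ_min ≈ 0.287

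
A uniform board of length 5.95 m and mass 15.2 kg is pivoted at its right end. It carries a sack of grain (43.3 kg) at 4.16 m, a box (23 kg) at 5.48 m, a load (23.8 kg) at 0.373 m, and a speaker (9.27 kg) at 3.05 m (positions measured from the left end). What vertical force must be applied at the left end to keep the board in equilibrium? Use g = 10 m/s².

F ≈ 493 N

Choose the right end as the axis so the unknown pivot reaction has zero arm there.
Beam weight: 15.2 × 10 = 152 N down at 2.975 m → arm 2.975 m, τ = 152 × 2.975 = 452.2 N·m counterclockwise.
Sack of grain: 43.3 × 10 = 433 N down at 4.16 m → arm 1.79 m, τ = 433 × 1.79 = 775.1 N·m counterclockwise.
Box: 23 × 10 = 230 N down at 5.48 m → arm 0.47 m, τ = 230 × 0.47 = 108.1 N·m counterclockwise.
Load: 23.8 × 10 = 238 N down at 0.373 m → arm 5.577 m, τ = 238 × 5.577 = 1327 N·m counterclockwise.
Speaker: 9.27 × 10 = 92.7 N down at 3.05 m → arm 2.9 m, τ = 92.7 × 2.9 = 268.8 N·m counterclockwise.
Net moment of the loads = 2931 N·m counterclockwise.
The upward force F acts at the left end, arm 5.95 m, giving F × 5.95 clockwise.
Στ = 0 ⇒ F × 5.95 = 2931 ⇒ F = 2931 / 5.95 = 493 N.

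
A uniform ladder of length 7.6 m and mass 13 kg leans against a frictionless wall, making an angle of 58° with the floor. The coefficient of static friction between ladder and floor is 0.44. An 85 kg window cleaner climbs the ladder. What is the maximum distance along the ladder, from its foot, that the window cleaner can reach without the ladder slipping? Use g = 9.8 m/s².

Choose the foot of the ladder as the axis so the floor normal and friction both act there and drop out.
Ladder weight 13×9.8 = 127.4 N acts at 3.8 m along the ladder; its horizontal arm is 3.8·cos58° = 2.014 m → τ = 256.6 N·m clockwise.
Window cleaner weight 85×9.8 = 833 N at distance d → arm d·cos58° → τ = 833·d·0.5299 clockwise.
Wall normal N at the top has arm L sinθ = 6.445 m counterclockwise, so Στ = 0 gives N·6.445 = 256.6 + 441.4·d.
ΣFy = 0 ⇒ N_floor = 960.4 N, so the maximum friction is μ_s·N_floor = 0.44×960.4 = 422.6 N. ΣFx = 0 ⇒ N_wall = f, so at the slipping point N = 422.6 N.
Substituting: 422.6×6.445 = 256.6 + 441.4·d ⇒ d = (2724 − 256.6) / 441.4 = 5.59 m.

d ≈ 5.59 m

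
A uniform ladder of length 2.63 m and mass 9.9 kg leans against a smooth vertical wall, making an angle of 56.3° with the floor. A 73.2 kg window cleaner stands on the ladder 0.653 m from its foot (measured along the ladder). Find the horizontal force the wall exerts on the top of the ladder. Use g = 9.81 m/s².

About the foot of the ladder:
Ladder weight 9.9×9.81 = 97.12 N acts at 1.315 m along the ladder; its horizontal arm is 1.315·cos56.3° = 0.7296 m → τ = 70.86 N·m clockwise.
Window cleaner: 73.2×9.81 = 718.1 N at 0.653 m → arm 0.3623 m → τ = 260.2 N·m clockwise.
Wall normal N acts horizontally at the top; its moment arm is the height L sinθ = 2.63·sin56.3° = 2.188 m, counterclockwise.
Στ = 0 ⇒ N × 2.188 = 331.1 ⇒ N = 151 N.

N_wall ≈ 151 N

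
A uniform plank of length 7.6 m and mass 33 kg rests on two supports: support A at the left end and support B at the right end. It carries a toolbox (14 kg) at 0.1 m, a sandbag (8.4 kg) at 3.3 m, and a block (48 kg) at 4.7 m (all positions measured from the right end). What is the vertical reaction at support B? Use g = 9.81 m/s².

R_B ≈ 524 N

Taking torques about support A:
Beam weight: 33 × 9.81 = 323.7 N down at 3.8 m → arm 3.8 m, τ = 323.7 × 3.8 = 1230 N·m clockwise.
Toolbox: 14 × 9.81 = 137.3 N down at 0.1 m → arm 7.5 m, τ = 137.3 × 7.5 = 1030 N·m clockwise.
Sandbag: 8.4 × 9.81 = 82.4 N down at 3.3 m → arm 4.3 m, τ = 82.4 × 4.3 = 354.3 N·m clockwise.
Block: 48 × 9.81 = 470.9 N down at 4.7 m → arm 2.9 m, τ = 470.9 × 2.9 = 1366 N·m clockwise.
Net load moment about support A = 3980 N·m clockwise.
Reaction R at support B is upward at 0 m, arm 7.6 m → moment R × 7.6 counterclockwise.
For rotational equilibrium, R × 7.6 = 3980, so R = 524 N.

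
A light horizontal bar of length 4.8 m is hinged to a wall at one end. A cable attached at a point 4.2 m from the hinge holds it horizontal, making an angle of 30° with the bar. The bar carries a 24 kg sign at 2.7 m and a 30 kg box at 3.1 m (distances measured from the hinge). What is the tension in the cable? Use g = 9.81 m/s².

Sum moments about the hinge (the unknown hinge reaction has zero arm there).
Sign: 24 × 9.81 = 235.4 N down at 2.7 m → arm 2.7 m, τ = 235.4 × 2.7 = 635.6 N·m clockwise.
Box: 30 × 9.81 = 294.3 N down at 3.1 m → arm 3.1 m, τ = 294.3 × 3.1 = 912.3 N·m clockwise.
Total clockwise load moment = 1548 N·m.
The cable tension T acts at 4.2 m; only its component perpendicular to the bar, T sinθ, produces torque. sin 30° = 0.5.
Setting net torque to zero: T × 4.2 × 0.5 = 1548 → T = 1548 / 2.1 = 737 N.

T ≈ 737 N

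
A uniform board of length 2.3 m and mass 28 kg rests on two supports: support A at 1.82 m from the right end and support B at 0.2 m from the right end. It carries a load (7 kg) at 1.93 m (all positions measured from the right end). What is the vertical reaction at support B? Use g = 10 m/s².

R_B ≈ 111 N

Taking torques about support A:
Beam weight: 28 × 10 = 280 N down at 1.15 m → arm 0.67 m, τ = 280 × 0.67 = 187.6 N·m clockwise.
Load: 7 × 10 = 70 N down at 1.93 m → arm 0.11 m, τ = 70 × 0.11 = 7.7 N·m counterclockwise.
Net load moment about support A = 179.9 N·m clockwise.
Reaction R at support B is upward at 0.2 m, arm 1.62 m → moment R × 1.62 counterclockwise.
Στ = 0 ⇒ R × 1.62 = 179.9 ⇒ R = 111 N.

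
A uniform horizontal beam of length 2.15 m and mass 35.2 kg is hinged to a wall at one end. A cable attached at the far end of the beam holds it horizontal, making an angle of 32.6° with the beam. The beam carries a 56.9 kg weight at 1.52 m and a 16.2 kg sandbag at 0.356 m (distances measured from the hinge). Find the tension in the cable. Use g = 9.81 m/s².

T ≈ 1100 N

Take moments about the hinge.
Beam weight: 35.2 × 9.81 = 345.3 N down at 1.075 m → arm 1.075 m, τ = 345.3 × 1.075 = 371.2 N·m clockwise.
Weight: 56.9 × 9.81 = 558.2 N down at 1.52 m → arm 1.52 m, τ = 558.2 × 1.52 = 848.5 N·m clockwise.
Sandbag: 16.2 × 9.81 = 158.9 N down at 0.356 m → arm 0.356 m, τ = 158.9 × 0.356 = 56.57 N·m clockwise.
Total clockwise load moment = 1276 N·m.
The cable tension T acts at 2.15 m; only its component perpendicular to the beam, T sinθ, produces torque. sin 32.6° = 0.5388.
For rotational equilibrium, T × 2.15 × 0.5388 = 1276, so T = 1276 / 1.158 = 1100 N.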